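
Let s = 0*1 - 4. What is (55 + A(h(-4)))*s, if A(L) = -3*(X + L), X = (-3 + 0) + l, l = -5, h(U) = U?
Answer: -364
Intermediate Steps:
s = -4 (s = 0 - 4 = -4)
X = -8 (X = (-3 + 0) - 5 = -3 - 5 = -8)
A(L) = 24 - 3*L (A(L) = -3*(-8 + L) = 24 - 3*L)
(55 + A(h(-4)))*s = (55 + (24 - 3*(-4)))*(-4) = (55 + (24 + 12))*(-4) = (55 + 36)*(-4) = 91*(-4) = -364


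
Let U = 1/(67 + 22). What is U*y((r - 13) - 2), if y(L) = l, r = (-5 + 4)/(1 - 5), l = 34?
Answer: 34/89 ≈ 0.38202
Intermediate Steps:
r = ¼ (r = -1/(-4) = -1*(-¼) = ¼ ≈ 0.25000)
y(L) = 34
U = 1/89 ≈ 0.011236
U*y((r - 13) - 2) = (1/89)*34 = 34/89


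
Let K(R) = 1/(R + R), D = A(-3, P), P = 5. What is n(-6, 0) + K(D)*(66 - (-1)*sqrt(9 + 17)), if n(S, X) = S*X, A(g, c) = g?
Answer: -11 - sqrt(26)/6 ≈ -11.850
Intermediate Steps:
D = -3
K(R) = 1/(2*R)
n(-6, 0) + K(D)*(66 - (-1)*sqrt(9 + 17)) = -6*0 + ((1/2)/(-3))*(66 - (-1)*sqrt(9 + 17)) = 0 + ((1/2)*(-1/3))*(66 - (-1)*sqrt(26)) = 0 - (66 + sqrt(26))/6 = 0 + (-11 - sqrt(26)/6) = -11 - sqrt(26)/6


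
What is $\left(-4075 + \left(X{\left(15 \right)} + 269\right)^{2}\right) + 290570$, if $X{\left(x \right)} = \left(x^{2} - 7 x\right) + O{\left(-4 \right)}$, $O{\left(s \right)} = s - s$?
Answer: $437816$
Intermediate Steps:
$O{\left(s \right)} = 0$
$X{\left(x \right)} = x^{2} - 7 x$ ($X{\left(x \right)} = \left(x^{2} - 7 x\right) + 0 = x^{2} - 7 x$)
$\left(-4075 + \left(X{\left(15 \right)} + 269\right)^{2}\right) + 290570 = \left(-4075 + \left(15 \left(-7 + 15\right) + 269\right)^{2}\right) + 290570 = \left(-4075 + \left(15 \cdot 8 + 269\right)^{2}\right) + 290570 = \left(-4075 + \left(120 + 269\right)^{2}\right) + 290570 = \left(-4075 + 389^{2}\right) + 290570 = \left(-4075 + 151321\right) + 290570 = 147246 + 290570 = 437816$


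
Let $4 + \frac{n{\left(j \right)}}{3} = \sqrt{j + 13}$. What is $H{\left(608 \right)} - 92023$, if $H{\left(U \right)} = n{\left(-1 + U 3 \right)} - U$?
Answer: $-92643 + 18 \sqrt{51} \approx -92515.0$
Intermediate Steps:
$n{\left(j \right)} = -12 + 3 \sqrt{13 + j}$ ($n{\left(j \right)} = -12 + 3 \sqrt{j + 13} = -12 + 3 \sqrt{13 + j}$)
$H{\left(U \right)} = -12 - U + 3 \sqrt{12 + 3 U}$ ($H{\left(U \right)} = \left(-12 + 3 \sqrt{13 + \left(-1 + U 3\right)}\right) - U = \left(-12 + 3 \sqrt{13 + \left(-1 + 3 U\right)}\right) - U = \left(-12 + 3 \sqrt{12 + 3 U}\right) - U = -12 - U + 3 \sqrt{12 + 3 U}$)
$H{\left(608 \right)} - 92023 = \left(-12 - 608 + 3 \sqrt{12 + 3 \cdot 608}\right) - 92023 = \left(-12 - 608 + 3 \sqrt{12 + 1824}\right) - 92023 = \left(-12 - 608 + 3 \sqrt{1836}\right) - 92023 = \left(-12 - 608 + 3 \cdot 6 \sqrt{51}\right) - 92023 = \left(-12 - 608 + 18 \sqrt{51}\right) - 92023 = \left(-620 + 18 \sqrt{51}\right) - 92023 = -92643 + 18 \sqrt{51}$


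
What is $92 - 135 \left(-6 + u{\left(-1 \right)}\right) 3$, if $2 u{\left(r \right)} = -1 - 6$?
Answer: $\frac{7879}{2} \approx 3939.5$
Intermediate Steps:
$u{\left(r \right)} = - \frac{7}{2}$ ($u{\left(r \right)} = \frac{-1 - 6}{2} = \frac{1}{2} \left(-7\right) = - \frac{7}{2}$)
$92 - 135 \left(-6 + u{\left(-1 \right)}\right) 3 = 92 - 135 \left(-6 - \frac{7}{2}\right) 3 = 92 - 135 \left(\left(- \frac{19}{2}\right) 3\right) = 92 - - \frac{7695}{2} = 92 + \frac{7695}{2} = \frac{7879}{2}$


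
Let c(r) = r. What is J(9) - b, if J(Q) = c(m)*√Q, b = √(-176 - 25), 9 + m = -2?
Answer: -33 - I*√201 ≈ -33.0 - 14.177*I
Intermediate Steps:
m = -11 (m = -9 - 2 = -11)
b = I*√201 (b = √(-201) = I*√201 ≈ 14.177*I)
J(Q) = -11*√Q
J(9) - b = -11*√9 - I*√201 = -11*3 - I*√201 = -33 - I*√201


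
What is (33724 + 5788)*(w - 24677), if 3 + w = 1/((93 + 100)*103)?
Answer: -19385129265128/19879 ≈ -9.7516e+8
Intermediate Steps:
w = -59636/19879 (w = -3 + 1/((93 + 100)*103) = -3 + 1/(193*103) = -3 + 1/19879 = -59636/19879 ≈ -3.0000)
(33724 + 5788)*(w - 24677) = (33724 + 5788)*(-59636/19879 - 24677) = 39512*(-490613719/19879) = -19385129265128/19879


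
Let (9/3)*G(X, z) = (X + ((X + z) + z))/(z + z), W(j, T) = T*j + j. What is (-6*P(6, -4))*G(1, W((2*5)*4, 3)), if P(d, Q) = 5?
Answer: -161/16 ≈ -10.063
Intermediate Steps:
W(j, T) = j + T*j
G(X, z) = (2*X + 2*z)/(6*z) (G(X, z) = ((X + ((X + z) + z))/(z + z))/3 = ((X + (X + 2*z))/((2*z)))/3 = ((2*X + 2*z)*(1/(2*z)))/3 = ((2*X + 2*z)/(2*z))/3 = (2*X + 2*z)/(6*z))
(-6*P(6, -4))*G(1, W((2*5)*4, 3)) = (-6*5)*((1 + ((2*5)*4)*(1 + 3))/(3*((((2*5)*4)*(1 + 3))))) = -10*(1 + (10*4)*4)/((10*4)*4) = -10*(1 + 40*4)/(40*4) = -10*(1 + 160)/160 = -10*161/160 = -30*161/480 = -161/16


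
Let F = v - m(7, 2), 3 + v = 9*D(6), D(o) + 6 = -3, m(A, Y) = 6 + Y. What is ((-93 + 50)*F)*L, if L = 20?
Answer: 79120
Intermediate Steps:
D(o) = -9 (D(o) = -6 - 3 = -9)
v = -84 (v = -3 + 9*(-9) = -3 - 81 = -84)
F = -92 (F = -84 - (6 + 2) = -84 - 1*8 = -84 - 8 = -92)
((-93 + 50)*F)*L = ((-93 + 50)*(-92))*20 = -43*(-92)*20 = 3956*20 = 79120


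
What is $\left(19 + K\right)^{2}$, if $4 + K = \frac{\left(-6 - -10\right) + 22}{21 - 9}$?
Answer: $\frac{10609}{36} \approx 294.69$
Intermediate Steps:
$K = - \frac{11}{6}$ ($K = -4 + \frac{\left(-6 - -10\right) + 22}{21 - 9} = -4 + \frac{\left(-6 + 10\right) + 22}{12} = -4 + \left(4 + 22\right) \frac{1}{12} = -4 + 26 \cdot \frac{1}{12} = -4 + \frac{13}{6} = - \frac{11}{6} \approx -1.8333$)
$\left(19 + K\right)^{2} = \left(19 - \frac{11}{6}\right)^{2} = \left(\frac{103}{6}\right)^{2} = \frac{10609}{36}$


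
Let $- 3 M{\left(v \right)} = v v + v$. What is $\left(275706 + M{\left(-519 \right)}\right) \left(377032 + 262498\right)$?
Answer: $119011416760$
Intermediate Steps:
$M{\left(v \right)} = - \frac{v}{3} - \frac{v^{2}}{3}$ ($M{\left(v \right)} = - \frac{v v + v}{3} = - \frac{v^{2} + v}{3} = - \frac{v + v^{2}}{3} = - \frac{v}{3} - \frac{v^{2}}{3}$)
$\left(275706 + M{\left(-519 \right)}\right) \left(377032 + 262498\right) = \left(275706 - - 173 \left(1 - 519\right)\right) \left(377032 + 262498\right) = \left(275706 - \left(-173\right) \left(-518\right)\right) 639530 = \left(275706 - 89614\right) 639530 = 186092 \cdot 639530 = 119011416760$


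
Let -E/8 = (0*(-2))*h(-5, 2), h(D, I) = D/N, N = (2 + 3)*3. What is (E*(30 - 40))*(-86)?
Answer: 0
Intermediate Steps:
N = 15 (N = 5*3 = 15)
h(D, I) = D/15
E = 0 (E = -8*0*(-2)*(1/15)*(-5) = -0*(-1)/3 = -8*0 = 0)
(E*(30 - 40))*(-86) = (0*(30 - 40))*(-86) = (0*(-10))*(-86) = 0*(-86) = 0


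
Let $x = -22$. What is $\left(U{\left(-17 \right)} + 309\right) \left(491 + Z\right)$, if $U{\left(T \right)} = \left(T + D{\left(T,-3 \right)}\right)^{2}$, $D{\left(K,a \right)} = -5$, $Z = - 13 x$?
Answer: $616161$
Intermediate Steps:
$Z = 286$ ($Z = \left(-13\right) \left(-22\right) = 286$)
$U{\left(T \right)} = \left(-5 + T\right)^{2}$ ($U{\left(T \right)} = \left(T - 5\right)^{2} = \left(-5 + T\right)^{2}$)
$\left(U{\left(-17 \right)} + 309\right) \left(491 + Z\right) = \left(\left(-5 - 17\right)^{2} + 309\right) \left(491 + 286\right) = \left(\left(-22\right)^{2} + 309\right) 777 = \left(484 + 309\right) 777 = 793 \cdot 777 = 616161$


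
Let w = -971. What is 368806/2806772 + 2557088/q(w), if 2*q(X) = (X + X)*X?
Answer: 3762444208891/1323169859626 ≈ 2.8435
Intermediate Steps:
q(X) = X² (q(X) = ((X + X)*X)/2 = ((2*X)*X)/2 = (2*X²)/2 = X²)
368806/2806772 + 2557088/q(w) = 368806/2806772 + 2557088/((-971)²) = 368806*(1/2806772) + 2557088/942841 = 184403/1403386 + 2557088*(1/942841) = 184403/1403386 + 2557088/942841 = 3762444208891/1323169859626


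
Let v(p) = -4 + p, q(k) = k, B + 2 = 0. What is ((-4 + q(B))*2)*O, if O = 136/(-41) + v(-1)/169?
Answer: 278268/6929 ≈ 40.160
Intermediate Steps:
B = -2 (B = -2 + 0 = -2)
O = -23189/6929 (O = 136/(-41) + (-4 - 1)/169 = 136*(-1/41) - 5*1/169 = -136/41 - 5/169 = -23189/6929 ≈ -3.3467)
((-4 + q(B))*2)*O = ((-4 - 2)*2)*(-23189/6929) = -6*2*(-23189/6929) = -12*(-23189/6929) = 278268/6929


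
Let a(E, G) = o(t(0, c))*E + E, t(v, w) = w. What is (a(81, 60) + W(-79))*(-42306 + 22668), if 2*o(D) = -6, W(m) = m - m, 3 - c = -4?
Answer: 3181356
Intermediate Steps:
c = 7 (c = 3 - 1*(-4) = 3 + 4 = 7)
W(m) = 0
o(D) = -3 (o(D) = (½)*(-6) = -3)
a(E, G) = -2*E (a(E, G) = -3*E + E = -2*E)
(a(81, 60) + W(-79))*(-42306 + 22668) = (-2*81 + 0)*(-42306 + 22668) = (-162 + 0)*(-19638) = -162*(-19638) = 3181356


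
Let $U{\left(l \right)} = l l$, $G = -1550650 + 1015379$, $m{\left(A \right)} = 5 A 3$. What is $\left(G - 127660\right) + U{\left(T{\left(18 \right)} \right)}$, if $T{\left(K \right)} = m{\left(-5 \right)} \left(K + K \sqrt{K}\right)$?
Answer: $33964569 + 10935000 \sqrt{2} \approx 4.9429 \cdot 10^{7}$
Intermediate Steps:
$m{\left(A \right)} = 15 A$
$T{\left(K \right)} = - 75 K - 75 K^{\frac{3}{2}}$ ($T{\left(K \right)} = 15 \left(-5\right) \left(K + K \sqrt{K}\right) = - 75 \left(K + K^{\frac{3}{2}}\right) = - 75 K - 75 K^{\frac{3}{2}}$)
$G = -535271$
$U{\left(l \right)} = l^{2}$
$\left(G - 127660\right) + U{\left(T{\left(18 \right)} \right)} = \left(-535271 - 127660\right) + \left(\left(-75\right) 18 - 75 \cdot 18^{\frac{3}{2}}\right)^{2} = -662931 + \left(-1350 - 75 \cdot 54 \sqrt{2}\right)^{2} = -662931 + \left(-1350 - 4050 \sqrt{2}\right)^{2}$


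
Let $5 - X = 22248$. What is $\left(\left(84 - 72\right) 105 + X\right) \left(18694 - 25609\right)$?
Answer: $145097445$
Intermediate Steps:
$X = -22243$ ($X = 5 - 22248 = -22243$)
$\left(\left(84 - 72\right) 105 + X\right) \left(18694 - 25609\right) = \left(\left(84 - 72\right) 105 - 22243\right) \left(18694 - 25609\right) = \left(12 \cdot 105 - 22243\right) \left(-6915\right) = \left(1260 - 22243\right) \left(-6915\right) = \left(-20983\right) \left(-6915\right) = 145097445$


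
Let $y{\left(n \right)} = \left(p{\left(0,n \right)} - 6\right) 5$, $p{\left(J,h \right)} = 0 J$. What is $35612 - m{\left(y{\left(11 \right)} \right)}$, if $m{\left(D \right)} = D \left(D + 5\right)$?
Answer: $34862$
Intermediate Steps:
$p{\left(J,h \right)} = 0$
$y{\left(n \right)} = -30$ ($y{\left(n \right)} = \left(0 - 6\right) 5 = \left(-6\right) 5 = -30$)
$m{\left(D \right)} = D \left(5 + D\right)$
$35612 - m{\left(y{\left(11 \right)} \right)} = 35612 - - 30 \left(5 - 30\right) = 35612 - \left(-30\right) \left(-25\right) = 35612 - 750 = 34862$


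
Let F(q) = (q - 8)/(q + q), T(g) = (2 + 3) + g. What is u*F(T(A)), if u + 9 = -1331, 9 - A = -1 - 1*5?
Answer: -402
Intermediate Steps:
A = 15 (A = 9 - (-1 - 1*5) = 9 - (-1 - 5) = 9 - 1*(-6) = 9 + 6 = 15)
T(g) = 5 + g
u = -1340 (u = -9 - 1331 = -1340)
F(q) = (-8 + q)/(2*q) (F(q) = (-8 + q)/((2*q)) = (-8 + q)*(1/(2*q)) = (-8 + q)/(2*q))
u*F(T(A)) = -670*(-8 + (5 + 15))/(5 + 15) = -670*(-8 + 20)/20 = -670*12/20 = -1340*3/10 = -402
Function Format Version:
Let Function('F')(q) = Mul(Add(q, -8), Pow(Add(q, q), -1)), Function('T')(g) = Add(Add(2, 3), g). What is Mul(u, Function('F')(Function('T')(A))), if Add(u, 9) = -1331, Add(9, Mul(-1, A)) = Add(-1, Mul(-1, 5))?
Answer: -402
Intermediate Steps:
A = 15 (A = Add(9, Mul(-1, Add(-1, Mul(-1, 5)))) = Add(9, Mul(-1, Add(-1, -5))) = Add(9, Mul(-1, -6)) = Add(9, 6) = 15)
Function('T')(g) = Add(5, g)
u = -1340 (u = Add(-9, -1331) = -1340)
Function('F')(q) = Mul(Rational(1, 2), Pow(q, -1), Add(-8, q)) (Function('F')(q) = Mul(Add(-8, q), Pow(Mul(2, q), -1)) = Mul(Add(-8, q), Mul(Rational(1, 2), Pow(q, -1))) = Mul(Rational(1, 2), Pow(q, -1), Add(-8, q)))
Mul(u, Function('F')(Function('T')(A))) = Mul(-1340, Mul(Rational(1, 2), Pow(Add(5, 15), -1), Add(-8, Add(5, 15)))) = Mul(-1340, Mul(Rational(1, 2), Pow(20, -1), Add(-8, 20))) = Mul(-1340, Mul(Rational(1, 2), Rational(1, 20), 12)) = Mul(-1340, Rational(3, 10)) = -402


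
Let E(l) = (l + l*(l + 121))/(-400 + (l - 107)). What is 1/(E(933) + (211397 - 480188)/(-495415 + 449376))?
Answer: 6537538/15143794417 ≈ 0.00043170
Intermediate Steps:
E(l) = (l + l*(121 + l))/(-507 + l) (E(l) = (l + l*(121 + l))/(-400 + (-107 + l)) = (l + l*(121 + l))/(-507 + l))
1/(E(933) + (211397 - 480188)/(-495415 + 449376)) = 1/(933*(122 + 933)/(-507 + 933) + (211397 - 480188)/(-495415 + 449376)) = 1/(933*1055/426 - 268791/(-46039)) = 1/(933*(1/426)*1055 - 268791*(-1/46039)) = 1/(328105/142 + 268791/46039) = 1/(15143794417/6537538) = 6537538/15143794417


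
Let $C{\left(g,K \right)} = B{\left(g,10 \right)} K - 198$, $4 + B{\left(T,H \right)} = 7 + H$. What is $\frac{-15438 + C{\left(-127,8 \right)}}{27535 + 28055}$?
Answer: $- \frac{7766}{27795} \approx -0.2794$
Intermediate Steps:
$B{\left(T,H \right)} = 3 + H$ ($B{\left(T,H \right)} = -4 + \left(7 + H\right) = 3 + H$)
$C{\left(g,K \right)} = -198 + 13 K$ ($C{\left(g,K \right)} = \left(3 + 10\right) K - 198 = 13 K - 198 = -198 + 13 K$)
$\frac{-15438 + C{\left(-127,8 \right)}}{27535 + 28055} = \frac{-15438 + \left(-198 + 13 \cdot 8\right)}{27535 + 28055} = \frac{-15438 + \left(-198 + 104\right)}{55590} = \left(-15438 - 94\right) \frac{1}{55590} = \left(-15532\right) \frac{1}{55590} = - \frac{7766}{27795}$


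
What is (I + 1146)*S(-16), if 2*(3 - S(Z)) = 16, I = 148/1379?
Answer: -7902410/1379 ≈ -5730.5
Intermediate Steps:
I = 148/1379 (I = 148*(1/1379) = 148/1379 ≈ 0.10732)
S(Z) = -5 (S(Z) = 3 - ½*16 = 3 - 8 = -5)
(I + 1146)*S(-16) = (148/1379 + 1146)*(-5) = (1580482/1379)*(-5) = -7902410/1379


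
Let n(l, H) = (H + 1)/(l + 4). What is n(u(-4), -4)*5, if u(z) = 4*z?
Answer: 5/4 ≈ 1.2500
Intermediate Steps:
n(l, H) = (1 + H)/(4 + l)
n(u(-4), -4)*5 = ((1 - 4)/(4 + 4*(-4)))*5 = (-3/(4 - 16))*5 = (-3/(-12))*5 = -1/12*(-3)*5 = (¼)*5 = 5/4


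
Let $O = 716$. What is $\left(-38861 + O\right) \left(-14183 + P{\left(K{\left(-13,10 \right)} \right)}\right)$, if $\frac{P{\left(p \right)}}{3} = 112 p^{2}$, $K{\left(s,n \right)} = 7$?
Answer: $-87008745$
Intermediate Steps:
$P{\left(p \right)} = 336 p^{2}$ ($P{\left(p \right)} = 3 \cdot 112 p^{2} = 336 p^{2}$)
$\left(-38861 + O\right) \left(-14183 + P{\left(K{\left(-13,10 \right)} \right)}\right) = \left(-38861 + 716\right) \left(-14183 + 336 \cdot 7^{2}\right) = - 38145 \left(-14183 + 336 \cdot 49\right) = - 38145 \left(-14183 + 16464\right) = \left(-38145\right) 2281 = -87008745$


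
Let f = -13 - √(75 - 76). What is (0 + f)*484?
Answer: -6292 - 484*I ≈ -6292.0 - 484.0*I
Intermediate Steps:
f = -13 - I (f = -13 - √(-1) = -13 - I ≈ -13.0 - 1.0*I)
(0 + f)*484 = (0 + (-13 - I))*484 = (-13 - I)*484 = -6292 - 484*I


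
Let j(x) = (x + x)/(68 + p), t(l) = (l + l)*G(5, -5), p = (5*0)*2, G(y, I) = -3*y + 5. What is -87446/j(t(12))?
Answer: 743291/60 ≈ 12388.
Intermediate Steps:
G(y, I) = 5 - 3*y
p = 0 (p = 0*2 = 0)
t(l) = -20*l (t(l) = (l + l)*(5 - 3*5) = (2*l)*(5 - 15) = (2*l)*(-10) = -20*l)
j(x) = x/34 (j(x) = (x + x)/(68 + 0) = (2*x)/68 = (2*x)*(1/68) = x/34)
-87446/j(t(12)) = -87446/((-20*12)/34) = -87446/((1/34)*(-240)) = -87446/(-120/17) = -87446*(-17/120) = 743291/60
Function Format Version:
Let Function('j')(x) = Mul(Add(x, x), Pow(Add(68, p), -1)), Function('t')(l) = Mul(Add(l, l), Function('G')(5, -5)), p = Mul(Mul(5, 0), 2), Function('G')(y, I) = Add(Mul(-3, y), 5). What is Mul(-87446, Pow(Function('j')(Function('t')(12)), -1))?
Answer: Rational(743291, 60) ≈ 12388.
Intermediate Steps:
Function('G')(y, I) = Add(5, Mul(-3, y))
p = 0 (p = Mul(0, 2) = 0)
Function('t')(l) = Mul(-20, l) (Function('t')(l) = Mul(Add(l, l), Add(5, Mul(-3, 5))) = Mul(Mul(2, l), Add(5, -15)) = Mul(Mul(2, l), -10) = Mul(-20, l))
Function('j')(x) = Mul(Rational(1, 34), x) (Function('j')(x) = Mul(Add(x, x), Pow(Add(68, 0), -1)) = Mul(Mul(2, x), Pow(68, -1)) = Mul(Mul(2, x), Rational(1, 68)) = Mul(Rational(1, 34), x))
Mul(-87446, Pow(Function('j')(Function('t')(12)), -1)) = Mul(-87446, Pow(Mul(Rational(1, 34), Mul(-20, 12)), -1)) = Mul(-87446, Pow(Mul(Rational(1, 34), -240), -1)) = Mul(-87446, Pow(Rational(-120, 17), -1)) = Mul(-87446, Rational(-17, 120)) = Rational(743291, 60)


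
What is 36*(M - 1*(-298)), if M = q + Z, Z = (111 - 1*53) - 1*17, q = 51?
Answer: 14040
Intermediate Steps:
Z = 41 (Z = (111 - 53) - 17 = 58 - 17 = 41)
M = 92 (M = 51 + 41 = 92)
36*(M - 1*(-298)) = 36*(92 - 1*(-298)) = 36*(92 + 298) = 36*390 = 14040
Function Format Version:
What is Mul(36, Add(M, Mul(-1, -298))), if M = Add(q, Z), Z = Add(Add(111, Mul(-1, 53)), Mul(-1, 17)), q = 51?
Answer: 14040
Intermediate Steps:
Z = 41 (Z = Add(Add(111, -53), -17) = Add(58, -17) = 41)
M = 92 (M = Add(51, 41) = 92)
Mul(36, Add(M, Mul(-1, -298))) = Mul(36, Add(92, Mul(-1, -298))) = Mul(36, Add(92, 298)) = Mul(36, 390) = 14040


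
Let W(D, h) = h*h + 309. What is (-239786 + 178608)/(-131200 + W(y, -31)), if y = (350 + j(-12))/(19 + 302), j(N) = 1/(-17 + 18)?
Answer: 30589/64965 ≈ 0.47085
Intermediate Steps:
j(N) = 1 (j(N) = 1/1 = 1)
y = 117/107 (y = (350 + 1)/(19 + 302) = 351/321 = 351*(1/321) = 117/107 ≈ 1.0935)
W(D, h) = 309 + h² (W(D, h) = h² + 309 = 309 + h²)
(-239786 + 178608)/(-131200 + W(y, -31)) = (-239786 + 178608)/(-131200 + (309 + (-31)²)) = -61178/(-131200 + (309 + 961)) = -61178/(-131200 + 1270) = -61178/(-129930) = -61178*(-1/129930) = 30589/64965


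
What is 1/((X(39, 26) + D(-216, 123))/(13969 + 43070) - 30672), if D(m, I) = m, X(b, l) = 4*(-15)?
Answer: -19013/583166828 ≈ -3.2603e-5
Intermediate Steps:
X(b, l) = -60
1/((X(39, 26) + D(-216, 123))/(13969 + 43070) - 30672) = 1/((-60 - 216)/(13969 + 43070) - 30672) = 1/(-276/57039 - 30672) = 1/(-276*1/57039 - 30672) = 1/(-92/19013 - 30672) = 1/(-583166828/19013) = -19013/583166828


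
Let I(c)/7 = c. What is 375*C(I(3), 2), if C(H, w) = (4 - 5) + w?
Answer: 375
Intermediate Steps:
I(c) = 7*c
C(H, w) = -1 + w
375*C(I(3), 2) = 375*(-1 + 2) = 375*1 = 375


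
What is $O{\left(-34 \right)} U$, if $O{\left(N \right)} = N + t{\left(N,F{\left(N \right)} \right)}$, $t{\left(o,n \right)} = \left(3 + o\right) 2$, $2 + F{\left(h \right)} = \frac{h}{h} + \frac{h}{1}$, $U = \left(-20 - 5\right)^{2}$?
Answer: $-60000$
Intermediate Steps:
$U = 625$ ($U = \left(-25\right)^{2} = 625$)
$F{\left(h \right)} = -1 + h$ ($F{\left(h \right)} = -2 + \left(\frac{h}{h} + \frac{h}{1}\right) = -2 + \left(1 + h 1\right) = -2 + \left(1 + h\right) = -1 + h$)
$t{\left(o,n \right)} = 6 + 2 o$
$O{\left(N \right)} = 6 + 3 N$ ($O{\left(N \right)} = N + \left(6 + 2 N\right) = 6 + 3 N$)
$O{\left(-34 \right)} U = \left(6 + 3 \left(-34\right)\right) 625 = \left(6 - 102\right) 625 = \left(-96\right) 625 = -60000$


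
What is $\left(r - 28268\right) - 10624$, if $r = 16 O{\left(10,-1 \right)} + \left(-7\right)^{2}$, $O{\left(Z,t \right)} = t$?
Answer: $-38859$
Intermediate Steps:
$r = 33$ ($r = 16 \left(-1\right) + \left(-7\right)^{2} = -16 + 49 = 33$)
$\left(r - 28268\right) - 10624 = \left(33 - 28268\right) - 10624 = -28235 - 10624 = -38859$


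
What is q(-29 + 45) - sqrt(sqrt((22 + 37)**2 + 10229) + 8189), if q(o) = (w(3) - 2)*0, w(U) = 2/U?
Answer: -sqrt(8189 + sqrt(13710)) ≈ -91.138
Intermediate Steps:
q(o) = 0 (q(o) = (2/3 - 2)*0 = -4/3*0 = 0)
q(-29 + 45) - sqrt(sqrt((22 + 37)**2 + 10229) + 8189) = 0 - sqrt(sqrt((22 + 37)**2 + 10229) + 8189) = 0 - sqrt(sqrt(59**2 + 10229) + 8189) = 0 - sqrt(sqrt(3481 + 10229) + 8189) = 0 - sqrt(sqrt(13710) + 8189) = 0 - sqrt(8189 + sqrt(13710)) = -sqrt(8189 + sqrt(13710))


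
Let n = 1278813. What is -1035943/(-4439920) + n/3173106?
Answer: 64963654811/102089397040 ≈ 0.63634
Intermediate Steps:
-1035943/(-4439920) + n/3173106 = -1035943/(-4439920) + 1278813/3173106 = -1035943*(-1/4439920) + 1278813*(1/3173106) = 45041/193040 + 426271/1057702 = 64963654811/102089397040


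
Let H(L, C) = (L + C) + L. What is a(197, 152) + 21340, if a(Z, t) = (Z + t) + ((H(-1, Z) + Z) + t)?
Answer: 22233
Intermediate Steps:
H(L, C) = C + 2*L (H(L, C) = (C + L) + L = C + 2*L)
a(Z, t) = -2 + 2*t + 3*Z (a(Z, t) = (Z + t) + (((Z + 2*(-1)) + Z) + t) = (Z + t) + (((Z - 2) + Z) + t) = (Z + t) + (((-2 + Z) + Z) + t) = (Z + t) + ((-2 + 2*Z) + t) = (Z + t) + (-2 + t + 2*Z) = -2 + 2*t + 3*Z)
a(197, 152) + 21340 = (-2 + 2*152 + 3*197) + 21340 = (-2 + 304 + 591) + 21340 = 893 + 21340 = 22233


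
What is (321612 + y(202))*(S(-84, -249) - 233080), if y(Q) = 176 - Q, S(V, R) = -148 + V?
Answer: -75029872832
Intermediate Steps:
(321612 + y(202))*(S(-84, -249) - 233080) = (321612 + (176 - 1*202))*((-148 - 84) - 233080) = (321612 + (176 - 202))*(-232 - 233080) = (321612 - 26)*(-233312) = 321586*(-233312) = -75029872832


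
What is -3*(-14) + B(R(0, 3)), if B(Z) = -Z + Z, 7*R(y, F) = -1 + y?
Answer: 42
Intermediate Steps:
R(y, F) = -1/7 + y/7 (R(y, F) = (-1 + y)/7 = -1/7 + y/7)
B(Z) = 0
-3*(-14) + B(R(0, 3)) = -3*(-14) + 0 = 42 + 0 = 42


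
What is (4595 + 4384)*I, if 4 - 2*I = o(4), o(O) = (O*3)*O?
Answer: -197538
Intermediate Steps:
o(O) = 3*O**2 (o(O) = (3*O)*O = 3*O**2)
I = -22 (I = 2 - 3*4**2/2 = 2 - 3*16/2 = 2 - 1/2*48 = 2 - 24 = -22)
(4595 + 4384)*I = (4595 + 4384)*(-22) = 8979*(-22) = -197538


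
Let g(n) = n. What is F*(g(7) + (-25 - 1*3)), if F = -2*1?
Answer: 42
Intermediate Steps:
F = -2
F*(g(7) + (-25 - 1*3)) = -2*(7 + (-25 - 1*3)) = -2*(7 + (-25 - 3)) = -2*(7 - 28) = -2*(-21) = 42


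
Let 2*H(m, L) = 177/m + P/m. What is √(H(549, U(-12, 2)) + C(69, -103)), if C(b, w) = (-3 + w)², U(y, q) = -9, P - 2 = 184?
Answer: √1505173902/366 ≈ 106.00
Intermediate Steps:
P = 186 (P = 2 + 184 = 186)
H(m, L) = 363/(2*m) (H(m, L) = (177/m + 186/m)/2 = (363/m)/2 = 363/(2*m))
√(H(549, U(-12, 2)) + C(69, -103)) = √((363/2)/549 + (-3 - 103)²) = √((363/2)*(1/549) + (-106)²) = √(121/366 + 11236) = √(4112497/366) = √1505173902/366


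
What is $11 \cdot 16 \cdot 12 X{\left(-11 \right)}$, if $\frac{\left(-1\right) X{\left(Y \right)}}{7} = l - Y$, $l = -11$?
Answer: $0$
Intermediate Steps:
$X{\left(Y \right)} = 77 + 7 Y$ ($X{\left(Y \right)} = - 7 \left(-11 - Y\right) = 77 + 7 Y$)
$11 \cdot 16 \cdot 12 X{\left(-11 \right)} = 11 \cdot 16 \cdot 12 \left(77 + 7 \left(-11\right)\right) = 176 \cdot 12 \left(77 - 77\right) = 2112 \cdot 0 = 0$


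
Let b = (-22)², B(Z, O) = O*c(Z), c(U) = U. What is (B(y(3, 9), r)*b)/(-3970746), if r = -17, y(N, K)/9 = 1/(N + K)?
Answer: 2057/1323582 ≈ 0.0015541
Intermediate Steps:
y(N, K) = 9/(K + N) (y(N, K) = 9/(N + K) = 9/(K + N))
B(Z, O) = O*Z
b = 484
(B(y(3, 9), r)*b)/(-3970746) = (-153/(9 + 3)*484)/(-3970746) = (-153/12*484)*(-1/3970746) = (-17*¾*484)*(-1/3970746) = -51/4*484*(-1/3970746) = -6171*(-1/3970746) = 2057/1323582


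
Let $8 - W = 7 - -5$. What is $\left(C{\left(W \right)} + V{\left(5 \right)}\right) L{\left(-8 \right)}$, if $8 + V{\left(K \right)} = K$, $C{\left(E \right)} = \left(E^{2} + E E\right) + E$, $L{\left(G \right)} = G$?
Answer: $-200$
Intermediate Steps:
$W = -4$ ($W = 8 - \left(7 - -5\right) = 8 - \left(7 + 5\right) = 8 - 12 = -4$)
$C{\left(E \right)} = E + 2 E^{2}$ ($C{\left(E \right)} = \left(E^{2} + E^{2}\right) + E = 2 E^{2} + E = E + 2 E^{2}$)
$V{\left(K \right)} = -8 + K$
$\left(C{\left(W \right)} + V{\left(5 \right)}\right) L{\left(-8 \right)} = \left(- 4 \left(1 + 2 \left(-4\right)\right) + \left(-8 + 5\right)\right) \left(-8\right) = \left(- 4 \left(1 - 8\right) - 3\right) \left(-8\right) = \left(\left(-4\right) \left(-7\right) - 3\right) \left(-8\right) = \left(28 - 3\right) \left(-8\right) = 25 \left(-8\right) = -200$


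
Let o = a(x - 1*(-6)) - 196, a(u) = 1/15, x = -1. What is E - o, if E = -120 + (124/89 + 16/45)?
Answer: 311117/4005 ≈ 77.682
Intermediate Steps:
a(u) = 1/15 (a(u) = 1*(1/15) = 1/15)
E = -473596/4005 (E = -120 + (124*(1/89) + 16*(1/45)) = -120 + (124/89 + 16/45) = -120 + 7004/4005 = -473596/4005 ≈ -118.25)
o = -2939/15 (o = 1/15 - 196 = -2939/15 ≈ -195.93)
E - o = -473596/4005 - 1*(-2939/15) = -473596/4005 + 2939/15 = 311117/4005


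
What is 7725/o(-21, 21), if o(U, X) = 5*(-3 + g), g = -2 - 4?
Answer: -515/3 ≈ -171.67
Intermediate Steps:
g = -6
o(U, X) = -45 (o(U, X) = 5*(-3 - 6) = 5*(-9) = -45)
7725/o(-21, 21) = 7725/(-45) = 7725*(-1/45) = -515/3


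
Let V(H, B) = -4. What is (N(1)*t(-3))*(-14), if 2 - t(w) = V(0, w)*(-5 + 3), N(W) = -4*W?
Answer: -336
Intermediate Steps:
t(w) = -6 (t(w) = 2 - (-4)*(-5 + 3) = 2 - (-4)*(-2) = 2 - 1*8 = 2 - 8 = -6)
(N(1)*t(-3))*(-14) = (-4*1*(-6))*(-14) = -4*(-6)*(-14) = 24*(-14) = -336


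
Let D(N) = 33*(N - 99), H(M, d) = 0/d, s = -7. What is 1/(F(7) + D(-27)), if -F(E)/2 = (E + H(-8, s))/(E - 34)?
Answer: -27/112252 ≈ -0.00024053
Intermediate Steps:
H(M, d) = 0
D(N) = -3267 + 33*N (D(N) = 33*(-99 + N) = -3267 + 33*N)
F(E) = -2*E/(-34 + E) (F(E) = -2*(E + 0)/(E - 34) = -2*E/(-34 + E))
1/(F(7) + D(-27)) = 1/(-2*7/(-34 + 7) + (-3267 + 33*(-27))) = 1/(-2*7/(-27) + (-3267 - 891)) = 1/(-2*7*(-1/27) - 4158) = 1/(14/27 - 4158) = 1/(-112252/27) = -27/112252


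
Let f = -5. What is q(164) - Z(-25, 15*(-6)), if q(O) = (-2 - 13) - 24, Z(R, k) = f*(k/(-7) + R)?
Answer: -698/7 ≈ -99.714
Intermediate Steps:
Z(R, k) = -5*R + 5*k/7 (Z(R, k) = -5*(k/(-7) + R) = -5*(k*(-1/7) + R) = -5*(-k/7 + R) = -5*(R - k/7) = -5*R + 5*k/7)
q(O) = -39 (q(O) = -15 - 24 = -39)
q(164) - Z(-25, 15*(-6)) = -39 - (-5*(-25) + 5*(15*(-6))/7) = -39 - (125 + (5/7)*(-90)) = -39 - (125 - 450/7) = -39 - 1*425/7 = -39 - 425/7 = -698/7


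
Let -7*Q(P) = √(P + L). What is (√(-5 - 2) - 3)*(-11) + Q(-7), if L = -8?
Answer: 33 - 11*I*√7 - I*√15/7 ≈ 33.0 - 29.657*I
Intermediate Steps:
Q(P) = -√(-8 + P)/7 (Q(P) = -√(P - 8)/7 = -√(-8 + P)/7)
(√(-5 - 2) - 3)*(-11) + Q(-7) = (√(-5 - 2) - 3)*(-11) - √(-8 - 7)/7 = (√(-7) - 3)*(-11) - I*√15/7 = (I*√7 - 3)*(-11) - I*√15/7 = (-3 + I*√7)*(-11) - I*√15/7 = (33 - 11*I*√7) - I*√15/7 = 33 - 11*I*√7 - I*√15/7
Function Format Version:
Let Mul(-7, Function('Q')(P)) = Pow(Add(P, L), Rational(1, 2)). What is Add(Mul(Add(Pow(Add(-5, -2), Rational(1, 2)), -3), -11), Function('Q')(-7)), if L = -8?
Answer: Add(33, Mul(-11, I, Pow(7, Rational(1, 2))), Mul(Rational(-1, 7), I, Pow(15, Rational(1, 2)))) ≈ Add(33.000, Mul(-29.657, I))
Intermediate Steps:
Function('Q')(P) = Mul(Rational(-1, 7), Pow(Add(-8, P), Rational(1, 2))) (Function('Q')(P) = Mul(Rational(-1, 7), Pow(Add(P, -8), Rational(1, 2))) = Mul(Rational(-1, 7), Pow(Add(-8, P), Rational(1, 2))))
Add(Mul(Add(Pow(Add(-5, -2), Rational(1, 2)), -3), -11), Function('Q')(-7)) = Add(Mul(Add(Pow(Add(-5, -2), Rational(1, 2)), -3), -11), Mul(Rational(-1, 7), Pow(Add(-8, -7), Rational(1, 2)))) = Add(Mul(Add(Pow(-7, Rational(1, 2)), -3), -11), Mul(Rational(-1, 7), Pow(-15, Rational(1, 2)))) = Add(Mul(Add(Mul(I, Pow(7, Rational(1, 2))), -3), -11), Mul(Rational(-1, 7), Mul(I, Pow(15, Rational(1, 2))))) = Add(Mul(Add(-3, Mul(I, Pow(7, Rational(1, 2)))), -11), Mul(Rational(-1, 7), I, Pow(15, Rational(1, 2)))) = Add(Add(33, Mul(-11, I, Pow(7, Rational(1, 2)))), Mul(Rational(-1, 7), I, Pow(15, Rational(1, 2)))) = Add(33, Mul(-11, I, Pow(7, Rational(1, 2))), Mul(Rational(-1, 7), I, Pow(15, Rational(1, 2))))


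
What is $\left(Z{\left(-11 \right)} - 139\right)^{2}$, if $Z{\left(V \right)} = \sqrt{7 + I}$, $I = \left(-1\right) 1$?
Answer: $\left(139 - \sqrt{6}\right)^{2} \approx 18646.0$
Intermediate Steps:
$I = -1$
$Z{\left(V \right)} = \sqrt{6}$ ($Z{\left(V \right)} = \sqrt{7 - 1} = \sqrt{6}$)
$\left(Z{\left(-11 \right)} - 139\right)^{2} = \left(\sqrt{6} - 139\right)^{2} = \left(-139 + \sqrt{6}\right)^{2}$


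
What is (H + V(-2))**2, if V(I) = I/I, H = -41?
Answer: 1600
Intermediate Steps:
V(I) = 1
(H + V(-2))**2 = (-41 + 1)**2 = (-40)**2 = 1600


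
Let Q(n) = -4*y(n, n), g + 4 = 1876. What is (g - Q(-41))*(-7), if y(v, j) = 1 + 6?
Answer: -13300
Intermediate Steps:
g = 1872 (g = -4 + 1876 = 1872)
y(v, j) = 7
Q(n) = -28 (Q(n) = -4*7 = -28)
(g - Q(-41))*(-7) = (1872 - 1*(-28))*(-7) = (1872 + 28)*(-7) = 1900*(-7) = -13300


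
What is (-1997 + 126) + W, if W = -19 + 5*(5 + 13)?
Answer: -1800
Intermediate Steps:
W = 71 (W = -19 + 5*18 = -19 + 90 = 71)
(-1997 + 126) + W = (-1997 + 126) + 71 = -1871 + 71 = -1800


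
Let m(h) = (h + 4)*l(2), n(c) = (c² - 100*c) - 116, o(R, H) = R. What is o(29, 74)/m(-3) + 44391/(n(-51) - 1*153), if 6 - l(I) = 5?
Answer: 259919/7432 ≈ 34.973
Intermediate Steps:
n(c) = -116 + c² - 100*c
l(I) = 1 (l(I) = 6 - 1*5 = 6 - 5 = 1)
m(h) = 4 + h (m(h) = (h + 4)*1 = (4 + h)*1 = 4 + h)
o(29, 74)/m(-3) + 44391/(n(-51) - 1*153) = 29/(4 - 3) + 44391/((-116 + (-51)² - 100*(-51)) - 1*153) = 29/1 + 44391/((-116 + 2601 + 5100) - 153) = 29*1 + 44391/(7585 - 153) = 29 + 44391/7432 = 259919/7432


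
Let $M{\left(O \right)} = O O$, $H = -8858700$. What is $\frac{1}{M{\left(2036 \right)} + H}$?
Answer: $- \frac{1}{4713404} \approx -2.1216 \cdot 10^{-7}$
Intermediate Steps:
$M{\left(O \right)} = O^{2}$
$\frac{1}{M{\left(2036 \right)} + H} = \frac{1}{2036^{2} - 8858700} = \frac{1}{4145296 - 8858700} = \frac{1}{-4713404} = - \frac{1}{4713404}$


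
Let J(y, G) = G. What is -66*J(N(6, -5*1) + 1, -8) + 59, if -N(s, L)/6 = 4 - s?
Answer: 587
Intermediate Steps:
N(s, L) = -24 + 6*s (N(s, L) = -6*(4 - s) = -24 + 6*s)
-66*J(N(6, -5*1) + 1, -8) + 59 = -66*(-8) + 59 = 528 + 59 = 587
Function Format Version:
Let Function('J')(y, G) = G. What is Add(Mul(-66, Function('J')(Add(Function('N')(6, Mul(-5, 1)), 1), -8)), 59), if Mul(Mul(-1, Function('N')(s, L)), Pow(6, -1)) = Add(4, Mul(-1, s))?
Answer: 587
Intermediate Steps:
Function('N')(s, L) = Add(-24, Mul(6, s)) (Function('N')(s, L) = Mul(-6, Add(4, Mul(-1, s))) = Add(-24, Mul(6, s)))
Add(Mul(-66, Function('J')(Add(Function('N')(6, Mul(-5, 1)), 1), -8)), 59) = Add(Mul(-66, -8), 59) = Add(528, 59) = 587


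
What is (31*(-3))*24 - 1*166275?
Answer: -168507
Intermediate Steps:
(31*(-3))*24 - 1*166275 = -93*24 - 166275 = -2232 - 166275 = -168507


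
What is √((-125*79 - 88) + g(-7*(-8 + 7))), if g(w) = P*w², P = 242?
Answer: √1895 ≈ 43.532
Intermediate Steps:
g(w) = 242*w²
√((-125*79 - 88) + g(-7*(-8 + 7))) = √((-125*79 - 88) + 242*(-7*(-8 + 7))²) = √((-9875 - 88) + 242*(-7*(-1))²) = √(-9963 + 242*7²) = √(-9963 + 242*49) = √(-9963 + 11858) = √1895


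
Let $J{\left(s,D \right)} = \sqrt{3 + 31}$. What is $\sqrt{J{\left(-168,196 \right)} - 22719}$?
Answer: $\sqrt{-22719 + \sqrt{34}} \approx 150.71 i$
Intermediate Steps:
$J{\left(s,D \right)} = \sqrt{34}$
$\sqrt{J{\left(-168,196 \right)} - 22719} = \sqrt{\sqrt{34} - 22719} = \sqrt{-22719 + \sqrt{34}}$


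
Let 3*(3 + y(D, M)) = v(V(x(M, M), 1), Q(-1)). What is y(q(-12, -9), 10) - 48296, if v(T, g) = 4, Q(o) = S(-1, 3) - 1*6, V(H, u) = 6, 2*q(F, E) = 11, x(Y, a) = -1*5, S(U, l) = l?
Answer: -144893/3 ≈ -48298.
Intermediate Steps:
x(Y, a) = -5
q(F, E) = 11/2 (q(F, E) = (1/2)*11 = 11/2)
Q(o) = -3 (Q(o) = 3 - 1*6 = 3 - 6 = -3)
y(D, M) = -5/3 (y(D, M) = -3 + (1/3)*4 = -3 + 4/3 = -5/3)
y(q(-12, -9), 10) - 48296 = -5/3 - 48296 = -144893/3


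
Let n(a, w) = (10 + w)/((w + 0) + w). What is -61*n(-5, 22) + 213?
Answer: 1855/11 ≈ 168.64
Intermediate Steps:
n(a, w) = (10 + w)/(2*w) (n(a, w) = (10 + w)/(w + w) = (10 + w)/((2*w)) = (10 + w)*(1/(2*w)) = (10 + w)/(2*w))
-61*n(-5, 22) + 213 = -61*(10 + 22)/(2*22) + 213 = -61*32/(2*22) + 213 = -61*8/11 + 213 = -488/11 + 213 = 1855/11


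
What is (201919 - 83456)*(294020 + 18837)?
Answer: 37061978791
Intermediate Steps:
(201919 - 83456)*(294020 + 18837) = 118463*312857 = 37061978791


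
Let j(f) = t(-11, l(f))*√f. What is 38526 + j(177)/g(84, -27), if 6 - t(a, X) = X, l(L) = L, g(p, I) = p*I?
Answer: 38526 + 19*√177/252 ≈ 38527.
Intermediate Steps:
g(p, I) = I*p
t(a, X) = 6 - X
j(f) = √f*(6 - f) (j(f) = (6 - f)*√f = √f*(6 - f))
38526 + j(177)/g(84, -27) = 38526 + (√177*(6 - 1*177))/((-27*84)) = 38526 + (√177*(6 - 177))/(-2268) = 38526 + (√177*(-171))*(-1/2268) = 38526 - 171*√177*(-1/2268) = 38526 + 19*√177/252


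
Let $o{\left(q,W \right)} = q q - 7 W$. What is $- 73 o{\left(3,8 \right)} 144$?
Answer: $494064$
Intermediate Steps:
$o{\left(q,W \right)} = q^{2} - 7 W$
$- 73 o{\left(3,8 \right)} 144 = - 73 \left(3^{2} - 56\right) 144 = - 73 \left(9 - 56\right) 144 = \left(-73\right) \left(-47\right) 144 = 3431 \cdot 144 = 494064$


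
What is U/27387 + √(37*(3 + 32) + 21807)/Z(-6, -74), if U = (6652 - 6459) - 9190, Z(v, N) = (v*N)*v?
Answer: -2999/9129 - √23102/2664 ≈ -0.38557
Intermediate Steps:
Z(v, N) = N*v² (Z(v, N) = (N*v)*v = N*v²)
U = -8997 (U = 193 - 9190 = -8997)
U/27387 + √(37*(3 + 32) + 21807)/Z(-6, -74) = -8997/27387 + √(37*(3 + 32) + 21807)/((-74*(-6)²)) = -8997*1/27387 + √(37*35 + 21807)/((-74*36)) = -2999/9129 + √(1295 + 21807)/(-2664) = -2999/9129 + √23102*(-1/2664) = -2999/9129 - √23102/2664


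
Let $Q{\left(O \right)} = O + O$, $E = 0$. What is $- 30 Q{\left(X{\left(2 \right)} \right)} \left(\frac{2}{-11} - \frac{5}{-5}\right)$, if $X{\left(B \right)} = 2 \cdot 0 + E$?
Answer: $0$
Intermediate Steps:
$X{\left(B \right)} = 0$ ($X{\left(B \right)} = 2 \cdot 0 + 0 = 0 + 0 = 0$)
$Q{\left(O \right)} = 2 O$
$- 30 Q{\left(X{\left(2 \right)} \right)} \left(\frac{2}{-11} - \frac{5}{-5}\right) = - 30 \cdot 2 \cdot 0 \left(\frac{2}{-11} - \frac{5}{-5}\right) = \left(-30\right) 0 \left(2 \left(- \frac{1}{11}\right) - -1\right) = 0 \left(- \frac{2}{11} + 1\right) = 0 \cdot \frac{9}{11} = 0$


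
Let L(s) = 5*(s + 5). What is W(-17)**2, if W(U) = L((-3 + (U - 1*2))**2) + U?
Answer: 5895184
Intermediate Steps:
L(s) = 25 + 5*s (L(s) = 5*(5 + s) = 25 + 5*s)
W(U) = 25 + U + 5*(-5 + U)**2 (W(U) = (25 + 5*(-3 + (U - 1*2))**2) + U = (25 + 5*(-3 + (U - 2))**2) + U = (25 + 5*(-3 + (-2 + U))**2) + U = (25 + 5*(-5 + U)**2) + U = 25 + U + 5*(-5 + U)**2)
W(-17)**2 = (25 - 17 + 5*(-5 - 17)**2)**2 = (25 - 17 + 5*(-22)**2)**2 = (25 - 17 + 5*484)**2 = (25 - 17 + 2420)**2 = 2428**2 = 5895184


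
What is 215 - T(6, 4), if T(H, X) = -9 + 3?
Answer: 221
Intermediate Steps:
T(H, X) = -6
215 - T(6, 4) = 215 - 1*(-6) = 215 + 6 = 221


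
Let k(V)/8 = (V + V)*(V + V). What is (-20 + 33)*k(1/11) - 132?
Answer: -15556/121 ≈ -128.56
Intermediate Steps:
k(V) = 32*V² (k(V) = 8*((V + V)*(V + V)) = 8*((2*V)*(2*V)) = 8*(4*V²) = 32*V²)
(-20 + 33)*k(1/11) - 132 = (-20 + 33)*(32*(1/11)²) - 132 = 13*(32*(1/11)²) - 132 = 13*(32*(1/121)) - 132 = 13*(32/121) - 132 = 416/121 - 132 = -15556/121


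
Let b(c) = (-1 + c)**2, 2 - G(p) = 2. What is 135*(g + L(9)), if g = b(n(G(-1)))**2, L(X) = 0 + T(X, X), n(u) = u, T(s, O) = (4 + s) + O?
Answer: 3105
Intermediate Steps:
T(s, O) = 4 + O + s
G(p) = 0 (G(p) = 2 - 1*2 = 2 - 2 = 0)
L(X) = 4 + 2*X (L(X) = 0 + (4 + X + X) = 0 + (4 + 2*X) = 4 + 2*X)
g = 1 (g = ((-1 + 0)**2)**2 = ((-1)**2)**2 = 1**2 = 1)
135*(g + L(9)) = 135*(1 + (4 + 2*9)) = 135*(1 + (4 + 18)) = 135*(1 + 22) = 135*23 = 3105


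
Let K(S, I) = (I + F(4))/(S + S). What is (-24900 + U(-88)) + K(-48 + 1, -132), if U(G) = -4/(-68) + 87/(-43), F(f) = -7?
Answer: -1711011975/68714 ≈ -24901.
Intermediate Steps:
U(G) = -1436/731 (U(G) = -4*(-1/68) + 87*(-1/43) = 1/17 - 87/43 = -1436/731)
K(S, I) = (-7 + I)/(2*S) (K(S, I) = (I - 7)/(S + S) = (-7 + I)/((2*S)) = (-7 + I)*(1/(2*S)) = (-7 + I)/(2*S))
(-24900 + U(-88)) + K(-48 + 1, -132) = (-24900 - 1436/731) + (-7 - 132)/(2*(-48 + 1)) = -18203336/731 + (½)*(-139)/(-47) = -18203336/731 + (½)*(-1/47)*(-139) = -18203336/731 + 139/94 = -1711011975/68714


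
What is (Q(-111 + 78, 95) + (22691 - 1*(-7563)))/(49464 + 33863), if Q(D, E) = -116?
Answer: 30138/83327 ≈ 0.36168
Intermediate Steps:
(Q(-111 + 78, 95) + (22691 - 1*(-7563)))/(49464 + 33863) = (-116 + (22691 - 1*(-7563)))/(49464 + 33863) = (-116 + (22691 + 7563))/83327 = (-116 + 30254)*(1/83327) = 30138*(1/83327) = 30138/83327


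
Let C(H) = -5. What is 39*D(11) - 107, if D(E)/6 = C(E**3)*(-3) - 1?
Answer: 3169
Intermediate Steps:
D(E) = 84 (D(E) = 6*(-5*(-3) - 1) = 6*(15 - 1) = 6*14 = 84)
39*D(11) - 107 = 39*84 - 107 = 3276 - 107 = 3169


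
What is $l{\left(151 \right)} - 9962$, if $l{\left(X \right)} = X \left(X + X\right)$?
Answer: $35640$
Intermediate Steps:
$l{\left(X \right)} = 2 X^{2}$ ($l{\left(X \right)} = X 2 X = 2 X^{2}$)
$l{\left(151 \right)} - 9962 = 2 \cdot 151^{2} - 9962 = 2 \cdot 22801 - 9962 = 45602 - 9962 = 35640$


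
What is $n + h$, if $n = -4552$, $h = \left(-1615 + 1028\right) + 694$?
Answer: $-4445$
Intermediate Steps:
$h = 107$ ($h = -587 + 694 = 107$)
$n + h = -4552 + 107 = -4445$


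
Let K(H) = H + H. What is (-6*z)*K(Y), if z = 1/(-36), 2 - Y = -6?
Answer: 8/3 ≈ 2.6667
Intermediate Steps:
Y = 8 (Y = 2 - 1*(-6) = 2 + 6 = 8)
K(H) = 2*H
z = -1/36 ≈ -0.027778
(-6*z)*K(Y) = (-6*(-1/36))*(2*8) = (⅙)*16 = 8/3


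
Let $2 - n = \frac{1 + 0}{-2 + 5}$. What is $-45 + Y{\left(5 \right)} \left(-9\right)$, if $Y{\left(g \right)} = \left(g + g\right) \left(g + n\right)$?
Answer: $-645$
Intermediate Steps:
$n = \frac{5}{3}$ ($n = 2 - \frac{1 + 0}{-2 + 5} = 2 - 1 \cdot \frac{1}{3} = 2 - \frac{1}{3} = \frac{5}{3} \approx 1.6667$)
$Y{\left(g \right)} = 2 g \left(\frac{5}{3} + g\right)$ ($Y{\left(g \right)} = \left(g + g\right) \left(g + \frac{5}{3}\right) = 2 g \left(\frac{5}{3} + g\right)$)
$-45 + Y{\left(5 \right)} \left(-9\right) = -45 + \frac{2}{3} \cdot 5 \left(5 + 3 \cdot 5\right) \left(-9\right) = -45 + \frac{2}{3} \cdot 5 \left(5 + 15\right) \left(-9\right) = -45 + \frac{2}{3} \cdot 5 \cdot 20 \left(-9\right) = -45 + \frac{200}{3} \left(-9\right) = -45 - 600 = -645$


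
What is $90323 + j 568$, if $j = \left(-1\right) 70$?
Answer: $50563$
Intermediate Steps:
$j = -70$
$90323 + j 568 = 90323 - 39760 = 50563$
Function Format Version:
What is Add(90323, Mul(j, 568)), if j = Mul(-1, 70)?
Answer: 50563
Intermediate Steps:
j = -70
Add(90323, Mul(j, 568)) = Add(90323, Mul(-70, 568)) = Add(90323, -39760) = 50563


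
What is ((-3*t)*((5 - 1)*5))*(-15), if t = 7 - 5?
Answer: 1800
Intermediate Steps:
t = 2
((-3*t)*((5 - 1)*5))*(-15) = ((-3*2)*((5 - 1)*5))*(-15) = -24*5*(-15) = -6*20*(-15) = -120*(-15) = 1800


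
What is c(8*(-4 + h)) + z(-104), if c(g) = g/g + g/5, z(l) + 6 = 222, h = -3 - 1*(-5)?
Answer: 1069/5 ≈ 213.80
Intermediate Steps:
h = 2 (h = -3 + 5 = 2)
z(l) = 216 (z(l) = -6 + 222 = 216)
c(g) = 1 + g/5 (c(g) = 1 + g*(1/5) = 1 + g/5)
c(8*(-4 + h)) + z(-104) = (1 + (8*(-4 + 2))/5) + 216 = (1 + (8*(-2))/5) + 216 = (1 + (1/5)*(-16)) + 216 = (1 - 16/5) + 216 = -11/5 + 216 = 1069/5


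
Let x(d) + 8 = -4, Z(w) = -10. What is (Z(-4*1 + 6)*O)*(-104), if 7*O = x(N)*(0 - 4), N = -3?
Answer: 49920/7 ≈ 7131.4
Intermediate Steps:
x(d) = -12 (x(d) = -8 - 4 = -12)
O = 48/7 (O = (-12*(0 - 4))/7 = (-12*(-4))/7 = (⅐)*48 = 48/7 ≈ 6.8571)
(Z(-4*1 + 6)*O)*(-104) = -10*48/7*(-104) = -480/7*(-104) = 49920/7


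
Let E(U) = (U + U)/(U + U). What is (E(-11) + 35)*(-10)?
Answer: -360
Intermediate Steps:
E(U) = 1 (E(U) = (2*U)/((2*U)) = (2*U)*(1/(2*U)) = 1)
(E(-11) + 35)*(-10) = (1 + 35)*(-10) = 36*(-10) = -360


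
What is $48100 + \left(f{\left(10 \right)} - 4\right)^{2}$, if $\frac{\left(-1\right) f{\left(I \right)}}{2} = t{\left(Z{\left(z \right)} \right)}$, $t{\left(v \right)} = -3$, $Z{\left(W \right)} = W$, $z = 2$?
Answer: $48104$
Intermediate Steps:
$f{\left(I \right)} = 6$ ($f{\left(I \right)} = \left(-2\right) \left(-3\right) = 6$)
$48100 + \left(f{\left(10 \right)} - 4\right)^{2} = 48100 + \left(6 - 4\right)^{2} = 48100 + 2^{2} = 48100 + 4 = 48104$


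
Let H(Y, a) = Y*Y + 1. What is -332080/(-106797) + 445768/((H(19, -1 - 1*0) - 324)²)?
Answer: 12021552154/38553717 ≈ 311.81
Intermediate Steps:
H(Y, a) = 1 + Y² (H(Y, a) = Y² + 1 = 1 + Y²)
-332080/(-106797) + 445768/((H(19, -1 - 1*0) - 324)²) = -332080/(-106797) + 445768/(((1 + 19²) - 324)²) = -332080*(-1/106797) + 445768/(((1 + 361) - 324)²) = 332080/106797 + 445768/((362 - 324)²) = 332080/106797 + 445768/(38²) = 332080/106797 + 445768/1444 = 332080/106797 + 445768*(1/1444) = 332080/106797 + 111442/361 = 12021552154/38553717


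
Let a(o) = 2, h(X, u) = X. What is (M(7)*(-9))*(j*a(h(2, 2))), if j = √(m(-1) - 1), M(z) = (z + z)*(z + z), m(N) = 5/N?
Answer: -3528*I*√6 ≈ -8641.8*I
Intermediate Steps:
M(z) = 4*z² (M(z) = (2*z)*(2*z) = 4*z²)
j = I*√6 (j = √(5/(-1) - 1) = √(5*(-1) - 1) = √(-5 - 1) = √(-6) = I*√6 ≈ 2.4495*I)
(M(7)*(-9))*(j*a(h(2, 2))) = ((4*7²)*(-9))*((I*√6)*2) = ((4*49)*(-9))*(2*I*√6) = (196*(-9))*(2*I*√6) = -3528*I*√6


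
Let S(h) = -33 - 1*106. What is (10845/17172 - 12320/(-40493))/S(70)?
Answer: -72300625/10739229516 ≈ -0.0067324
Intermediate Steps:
S(h) = -139 (S(h) = -33 - 106 = -139)
(10845/17172 - 12320/(-40493))/S(70) = (10845/17172 - 12320/(-40493))/(-139) = (10845*(1/17172) - 12320*(-1/40493))*(-1/139) = (1205/1908 + 12320/40493)*(-1/139) = (72300625/77260644)*(-1/139) = -72300625/10739229516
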